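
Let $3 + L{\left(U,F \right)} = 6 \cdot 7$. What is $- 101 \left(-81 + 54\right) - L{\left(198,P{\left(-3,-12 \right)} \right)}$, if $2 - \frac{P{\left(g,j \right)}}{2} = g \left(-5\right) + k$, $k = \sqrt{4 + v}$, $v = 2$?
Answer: $2688$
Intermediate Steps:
$k = \sqrt{6}$ ($k = \sqrt{4 + 2} = \sqrt{6} \approx 2.4495$)
$P{\left(g,j \right)} = 4 - 2 \sqrt{6} + 10 g$ ($P{\left(g,j \right)} = 4 - 2 \left(g \left(-5\right) + \sqrt{6}\right) = 4 - 2 \left(- 5 g + \sqrt{6}\right) = 4 - 2 \left(\sqrt{6} - 5 g\right) = 4 + \left(- 2 \sqrt{6} + 10 g\right) = 4 - 2 \sqrt{6} + 10 g$)
$L{\left(U,F \right)} = 39$ ($L{\left(U,F \right)} = -3 + 6 \cdot 7 = -3 + 42 = 39$)
$- 101 \left(-81 + 54\right) - L{\left(198,P{\left(-3,-12 \right)} \right)} = - 101 \left(-81 + 54\right) - 39 = \left(-101\right) \left(-27\right) - 39 = 2727 - 39 = 2688$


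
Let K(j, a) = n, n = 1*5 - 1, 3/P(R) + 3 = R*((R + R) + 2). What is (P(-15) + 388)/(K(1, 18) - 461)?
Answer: -53933/63523 ≈ -0.84903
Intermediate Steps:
P(R) = 3/(-3 + R*(2 + 2*R)) (P(R) = 3/(-3 + R*((R + R) + 2)) = 3/(-3 + R*(2*R + 2)) = 3/(-3 + R*(2 + 2*R)))
n = 4 (n = 5 - 1 = 4)
K(j, a) = 4
(P(-15) + 388)/(K(1, 18) - 461) = (3/(-3 + 2*(-15) + 2*(-15)**2) + 388)/(4 - 461) = (3/(-3 - 30 + 2*225) + 388)/(-457) = (3/(-3 - 30 + 450) + 388)*(-1/457) = (3/417 + 388)*(-1/457) = (3*(1/417) + 388)*(-1/457) = (1/139 + 388)*(-1/457) = (53933/139)*(-1/457) = -53933/63523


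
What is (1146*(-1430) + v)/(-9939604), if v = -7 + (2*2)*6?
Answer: 1638763/9939604 ≈ 0.16487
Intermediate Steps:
v = 17 (v = -7 + 4*6 = -7 + 24 = 17)
(1146*(-1430) + v)/(-9939604) = (1146*(-1430) + 17)/(-9939604) = (-1638780 + 17)*(-1/9939604) = -1638763*(-1/9939604) = 1638763/9939604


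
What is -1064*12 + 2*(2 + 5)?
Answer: -12754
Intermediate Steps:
-1064*12 + 2*(2 + 5) = -152*84 + 2*7 = -12768 + 14 = -12754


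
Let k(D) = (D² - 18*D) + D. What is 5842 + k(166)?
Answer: 30576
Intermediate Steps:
k(D) = D² - 17*D
5842 + k(166) = 5842 + 166*(-17 + 166) = 5842 + 166*149 = 5842 + 24734 = 30576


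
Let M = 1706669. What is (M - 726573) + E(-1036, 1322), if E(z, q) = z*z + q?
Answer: 2054714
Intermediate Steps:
E(z, q) = q + z² (E(z, q) = z² + q = q + z²)
(M - 726573) + E(-1036, 1322) = (1706669 - 726573) + (1322 + (-1036)²) = 980096 + (1322 + 1073296) = 980096 + 1074618 = 2054714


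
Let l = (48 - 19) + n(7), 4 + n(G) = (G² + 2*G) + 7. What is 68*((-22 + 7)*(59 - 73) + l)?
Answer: 20740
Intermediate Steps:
n(G) = 3 + G² + 2*G (n(G) = -4 + ((G² + 2*G) + 7) = -4 + (7 + G² + 2*G) = 3 + G² + 2*G)
l = 95 (l = (48 - 19) + (3 + 7² + 2*7) = 29 + (3 + 49 + 14) = 29 + 66 = 95)
68*((-22 + 7)*(59 - 73) + l) = 68*((-22 + 7)*(59 - 73) + 95) = 68*(-15*(-14) + 95) = 68*(210 + 95) = 68*305 = 20740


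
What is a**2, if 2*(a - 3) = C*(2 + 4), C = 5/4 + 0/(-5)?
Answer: 729/16 ≈ 45.563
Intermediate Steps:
C = 5/4 (C = 5*(1/4) + 0*(-1/5) = 5/4 + 0 = 5/4 ≈ 1.2500)
a = 27/4 (a = 3 + (5*(2 + 4)/4)/2 = 3 + ((5/4)*6)/2 = 3 + (1/2)*(15/2) = 3 + 15/4 = 27/4 ≈ 6.7500)
a**2 = (27/4)**2 = 729/16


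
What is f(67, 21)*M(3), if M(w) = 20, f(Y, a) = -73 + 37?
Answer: -720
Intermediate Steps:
f(Y, a) = -36
f(67, 21)*M(3) = -36*20 = -720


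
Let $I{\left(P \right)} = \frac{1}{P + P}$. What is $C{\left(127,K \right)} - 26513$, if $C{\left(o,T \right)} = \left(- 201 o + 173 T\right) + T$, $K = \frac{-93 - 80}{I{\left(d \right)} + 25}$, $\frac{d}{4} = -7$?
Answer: $- \frac{74489672}{1399} \approx -53245.0$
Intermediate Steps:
$d = -28$ ($d = 4 \left(-7\right) = -28$)
$I{\left(P \right)} = \frac{1}{2 P}$
$K = - \frac{9688}{1399}$ ($K = \frac{-93 - 80}{\frac{1}{2 \left(-28\right)} + 25} = - \frac{173}{\frac{1}{2} \left(- \frac{1}{28}\right) + 25} = - \frac{173}{- \frac{1}{56} + 25} = - \frac{173}{\frac{1399}{56}} = \left(-173\right) \frac{56}{1399} = - \frac{9688}{1399} \approx -6.9249$)
$C{\left(o,T \right)} = - 201 o + 174 T$
$C{\left(127,K \right)} - 26513 = \left(\left(-201\right) 127 + 174 \left(- \frac{9688}{1399}\right)\right) - 26513 = \left(-25527 - \frac{1685712}{1399}\right) - 26513 = - \frac{37397985}{1399} - 26513 = - \frac{74489672}{1399}$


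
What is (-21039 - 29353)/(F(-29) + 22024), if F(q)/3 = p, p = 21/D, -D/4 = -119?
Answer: -3426656/1497641 ≈ -2.2880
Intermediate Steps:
D = 476 (D = -4*(-119) = 476)
p = 3/68 (p = 21/476 = 21*(1/476) = 3/68 ≈ 0.044118)
F(q) = 9/68 (F(q) = 3*(3/68) = 9/68)
(-21039 - 29353)/(F(-29) + 22024) = (-21039 - 29353)/(9/68 + 22024) = -50392/1497641/68 = -50392*68/1497641 = -3426656/1497641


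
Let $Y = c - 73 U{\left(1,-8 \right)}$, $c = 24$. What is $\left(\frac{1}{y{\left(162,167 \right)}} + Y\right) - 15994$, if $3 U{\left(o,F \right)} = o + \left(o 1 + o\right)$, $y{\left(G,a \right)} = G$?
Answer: $- \frac{2598965}{162} \approx -16043.0$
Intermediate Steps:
$U{\left(o,F \right)} = o$ ($U{\left(o,F \right)} = \frac{o + \left(o 1 + o\right)}{3} = \frac{o + \left(o + o\right)}{3} = \frac{o + 2 o}{3} = \frac{3 o}{3} = o$)
$Y = -49$ ($Y = 24 - 73 = -49$)
$\left(\frac{1}{y{\left(162,167 \right)}} + Y\right) - 15994 = \left(\frac{1}{162} - 49\right) - 15994 = - \frac{7937}{162} - 15994 = - \frac{2598965}{162}$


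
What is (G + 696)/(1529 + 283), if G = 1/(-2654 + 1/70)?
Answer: 64651057/168315774 ≈ 0.38411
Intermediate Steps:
G = -70/185779 (G = 1/(-2654 + 1/70) = 1/(-185779/70) = -70/185779 ≈ -0.00037679)
(G + 696)/(1529 + 283) = (-70/185779 + 696)/(1529 + 283) = (129302114/185779)/1812 = (129302114/185779)*(1/1812) = 64651057/168315774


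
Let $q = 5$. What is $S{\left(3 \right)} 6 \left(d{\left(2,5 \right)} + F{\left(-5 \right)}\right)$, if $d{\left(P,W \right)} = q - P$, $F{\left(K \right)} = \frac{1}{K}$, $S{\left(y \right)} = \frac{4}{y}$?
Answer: $\frac{112}{5} \approx 22.4$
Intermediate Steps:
$d{\left(P,W \right)} = 5 - P$
$S{\left(3 \right)} 6 \left(d{\left(2,5 \right)} + F{\left(-5 \right)}\right) = \frac{4}{3} \cdot 6 \left(\left(5 - 2\right) + \frac{1}{-5}\right) = 4 \cdot \frac{1}{3} \cdot 6 \left(\left(5 - 2\right) - \frac{1}{5}\right) = \frac{4 \cdot 6 \left(3 - \frac{1}{5}\right)}{3} = \frac{4 \cdot 6 \cdot \frac{14}{5}}{3} = \frac{4}{3} \cdot \frac{84}{5} = \frac{112}{5}$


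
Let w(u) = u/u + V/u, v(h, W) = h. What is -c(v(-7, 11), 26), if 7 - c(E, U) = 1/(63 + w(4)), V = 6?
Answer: -915/131 ≈ -6.9847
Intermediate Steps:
w(u) = 1 + 6/u (w(u) = u/u + 6/u = 1 + 6/u)
c(E, U) = 915/131 (c(E, U) = 7 - 1/(63 + (6 + 4)/4) = 7 - 1/(63 + (¼)*10) = 7 - 1/(63 + 5/2) = 7 - 1/131/2 = 7 - 1*2/131 = 7 - 2/131 = 915/131)
-c(v(-7, 11), 26) = -1*915/131 = -915/131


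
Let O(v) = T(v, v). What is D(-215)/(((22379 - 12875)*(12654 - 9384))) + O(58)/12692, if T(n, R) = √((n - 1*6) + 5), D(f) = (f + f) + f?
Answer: -43/2071872 + √57/12692 ≈ 0.00057410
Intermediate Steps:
D(f) = 3*f (D(f) = 2*f + f = 3*f)
T(n, R) = √(-1 + n) (T(n, R) = √((n - 6) + 5) = √((-6 + n) + 5) = √(-1 + n))
O(v) = √(-1 + v)
D(-215)/(((22379 - 12875)*(12654 - 9384))) + O(58)/12692 = (3*(-215))/(((22379 - 12875)*(12654 - 9384))) + √(-1 + 58)/12692 = -645/(9504*3270) + √57*(1/12692) = -645/31078080 + √57/12692 = -645*1/31078080 + √57/12692 = -43/2071872 + √57/12692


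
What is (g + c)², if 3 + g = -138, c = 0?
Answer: 19881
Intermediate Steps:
g = -141 (g = -3 - 138 = -141)
(g + c)² = (-141 + 0)² = (-141)² = 19881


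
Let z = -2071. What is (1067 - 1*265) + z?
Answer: -1269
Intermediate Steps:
(1067 - 1*265) + z = (1067 - 1*265) - 2071 = (1067 - 265) - 2071 = 802 - 2071 = -1269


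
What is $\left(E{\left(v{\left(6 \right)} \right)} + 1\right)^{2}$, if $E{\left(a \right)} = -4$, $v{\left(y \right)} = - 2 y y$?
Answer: $9$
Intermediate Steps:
$v{\left(y \right)} = - 2 y^{2}$
$\left(E{\left(v{\left(6 \right)} \right)} + 1\right)^{2} = \left(-4 + 1\right)^{2} = \left(-3\right)^{2} = 9$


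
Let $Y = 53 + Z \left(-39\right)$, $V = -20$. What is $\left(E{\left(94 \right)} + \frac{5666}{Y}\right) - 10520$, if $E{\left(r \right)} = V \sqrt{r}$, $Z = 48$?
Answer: $- \frac{19141546}{1819} - 20 \sqrt{94} \approx -10717.0$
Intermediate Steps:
$Y = -1819$ ($Y = 53 + 48 \left(-39\right) = 53 - 1872 = -1819$)
$E{\left(r \right)} = - 20 \sqrt{r}$
$\left(E{\left(94 \right)} + \frac{5666}{Y}\right) - 10520 = \left(- 20 \sqrt{94} + \frac{5666}{-1819}\right) - 10520 = \left(- 20 \sqrt{94} + 5666 \left(- \frac{1}{1819}\right)\right) - 10520 = \left(- 20 \sqrt{94} - \frac{5666}{1819}\right) - 10520 = \left(- \frac{5666}{1819} - 20 \sqrt{94}\right) - 10520 = - \frac{19141546}{1819} - 20 \sqrt{94}$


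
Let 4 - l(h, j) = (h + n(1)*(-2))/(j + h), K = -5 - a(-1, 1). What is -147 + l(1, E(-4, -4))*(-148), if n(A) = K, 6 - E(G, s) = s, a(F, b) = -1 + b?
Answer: -591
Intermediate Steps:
E(G, s) = 6 - s
K = -5 (K = -5 - (-1 + 1) = -5 - 1*0 = -5 + 0 = -5)
n(A) = -5
l(h, j) = 4 - (10 + h)/(h + j) (l(h, j) = 4 - (h - 5*(-2))/(j + h) = 4 - (h + 10)/(h + j) = 4 - (10 + h)/(h + j))
-147 + l(1, E(-4, -4))*(-148) = -147 + ((-10 + 3*1 + 4*(6 - 1*(-4)))/(1 + (6 - 1*(-4))))*(-148) = -147 + ((-10 + 3 + 4*(6 + 4))/(1 + (6 + 4)))*(-148) = -147 + ((-10 + 3 + 4*10)/(1 + 10))*(-148) = -147 + ((-10 + 3 + 40)/11)*(-148) = -147 + ((1/11)*33)*(-148) = -147 + 3*(-148) = -147 - 444 = -591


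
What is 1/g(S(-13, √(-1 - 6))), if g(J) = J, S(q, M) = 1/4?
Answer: 4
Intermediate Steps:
S(q, M) = ¼ (S(q, M) = 1*(¼) = ¼)
1/g(S(-13, √(-1 - 6))) = 1/(¼) = 4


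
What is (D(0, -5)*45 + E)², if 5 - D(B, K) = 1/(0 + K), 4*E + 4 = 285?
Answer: 1481089/16 ≈ 92568.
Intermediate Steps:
E = 281/4 (E = -1 + (¼)*285 = -1 + 285/4 = 281/4 ≈ 70.250)
D(B, K) = 5 - 1/K (D(B, K) = 5 - 1/(0 + K) = 5 - 1/K)
(D(0, -5)*45 + E)² = ((5 - 1/(-5))*45 + 281/4)² = ((5 - 1*(-⅕))*45 + 281/4)² = ((5 + ⅕)*45 + 281/4)² = ((26/5)*45 + 281/4)² = (234 + 281/4)² = (1217/4)² = 1481089/16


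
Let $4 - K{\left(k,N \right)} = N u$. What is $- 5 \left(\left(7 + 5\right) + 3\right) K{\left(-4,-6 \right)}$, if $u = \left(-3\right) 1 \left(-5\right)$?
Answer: $-7050$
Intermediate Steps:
$u = 15$ ($u = \left(-3\right) \left(-5\right) = 15$)
$K{\left(k,N \right)} = 4 - 15 N$ ($K{\left(k,N \right)} = 4 - N 15 = 4 - 15 N$)
$- 5 \left(\left(7 + 5\right) + 3\right) K{\left(-4,-6 \right)} = - 5 \left(\left(7 + 5\right) + 3\right) \left(4 - -90\right) = - 5 \left(12 + 3\right) \left(4 + 90\right) = \left(-5\right) 15 \cdot 94 = \left(-75\right) 94 = -7050$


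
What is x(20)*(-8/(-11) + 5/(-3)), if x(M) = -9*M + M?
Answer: 4960/33 ≈ 150.30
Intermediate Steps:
x(M) = -8*M
x(20)*(-8/(-11) + 5/(-3)) = (-8*20)*(-8/(-11) + 5/(-3)) = -160*(-8*(-1/11) + 5*(-⅓)) = -160*(8/11 - 5/3) = -160*(-31/33) = 4960/33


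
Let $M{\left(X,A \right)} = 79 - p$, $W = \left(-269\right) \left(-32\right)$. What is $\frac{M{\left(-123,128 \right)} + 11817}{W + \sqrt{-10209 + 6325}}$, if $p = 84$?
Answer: $\frac{25419424}{18525387} - \frac{5906 i \sqrt{971}}{18525387} \approx 1.3721 - 0.0099343 i$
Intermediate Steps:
$W = 8608$
$M{\left(X,A \right)} = -5$ ($M{\left(X,A \right)} = 79 - 84 = -5$)
$\frac{M{\left(-123,128 \right)} + 11817}{W + \sqrt{-10209 + 6325}} = \frac{-5 + 11817}{8608 + \sqrt{-10209 + 6325}} = \frac{11812}{8608 + \sqrt{-3884}} = \frac{11812}{8608 + 2 i \sqrt{971}}$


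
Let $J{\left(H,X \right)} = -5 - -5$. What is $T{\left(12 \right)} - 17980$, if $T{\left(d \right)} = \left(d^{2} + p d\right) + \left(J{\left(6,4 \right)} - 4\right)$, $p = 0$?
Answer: $-17840$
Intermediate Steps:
$J{\left(H,X \right)} = 0$ ($J{\left(H,X \right)} = -5 + 5 = 0$)
$T{\left(d \right)} = -4 + d^{2}$ ($T{\left(d \right)} = \left(d^{2} + 0 d\right) + \left(0 - 4\right) = \left(d^{2} + 0\right) - 4 = d^{2} - 4 = -4 + d^{2}$)
$T{\left(12 \right)} - 17980 = \left(-4 + 12^{2}\right) - 17980 = \left(-4 + 144\right) - 17980 = 140 - 17980 = -17840$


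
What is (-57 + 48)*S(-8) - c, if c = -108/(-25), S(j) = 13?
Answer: -3033/25 ≈ -121.32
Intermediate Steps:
c = 108/25 (c = -108*(-1/25) = 108/25 ≈ 4.3200)
(-57 + 48)*S(-8) - c = (-57 + 48)*13 - 1*108/25 = -9*13 - 108/25 = -117 - 108/25 = -3033/25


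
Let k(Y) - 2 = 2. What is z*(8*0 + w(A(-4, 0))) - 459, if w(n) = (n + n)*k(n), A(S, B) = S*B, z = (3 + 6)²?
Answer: -459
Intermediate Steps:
z = 81 (z = 9² = 81)
k(Y) = 4 (k(Y) = 2 + 2 = 4)
A(S, B) = B*S
w(n) = 8*n (w(n) = (n + n)*4 = (2*n)*4 = 8*n)
z*(8*0 + w(A(-4, 0))) - 459 = 81*(8*0 + 8*(0*(-4))) - 459 = 81*(0 + 8*0) - 459 = 81*(0 + 0) - 459 = 81*0 - 459 = 0 - 459 = -459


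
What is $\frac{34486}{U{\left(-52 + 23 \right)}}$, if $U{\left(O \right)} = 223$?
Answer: $\frac{34486}{223} \approx 154.65$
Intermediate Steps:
$\frac{34486}{U{\left(-52 + 23 \right)}} = \frac{34486}{223}$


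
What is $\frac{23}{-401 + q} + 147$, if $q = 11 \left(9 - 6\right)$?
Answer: $\frac{2351}{16} \approx 146.94$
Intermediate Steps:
$q = 33$ ($q = 11 \cdot 3 = 33$)
$\frac{23}{-401 + q} + 147 = \frac{23}{-401 + 33} + 147 = \frac{23}{-368} + 147 = 23 \left(- \frac{1}{368}\right) + 147 = - \frac{1}{16} + 147 = \frac{2351}{16}$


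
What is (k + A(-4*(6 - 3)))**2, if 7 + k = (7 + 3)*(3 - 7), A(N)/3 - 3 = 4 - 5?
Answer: 1681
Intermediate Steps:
A(N) = 6 (A(N) = 9 + 3*(4 - 5) = 9 + 3*(-1) = 9 - 3 = 6)
k = -47 (k = -7 + (7 + 3)*(3 - 7) = -7 + 10*(-4) = -7 - 40 = -47)
(k + A(-4*(6 - 3)))**2 = (-47 + 6)**2 = (-41)**2 = 1681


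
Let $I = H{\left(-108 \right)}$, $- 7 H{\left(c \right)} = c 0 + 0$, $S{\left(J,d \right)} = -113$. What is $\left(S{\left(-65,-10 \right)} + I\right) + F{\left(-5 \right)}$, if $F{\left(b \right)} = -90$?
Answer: $-203$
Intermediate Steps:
$H{\left(c \right)} = 0$ ($H{\left(c \right)} = - \frac{c 0 + 0}{7} = - \frac{0 + 0}{7} = \left(- \frac{1}{7}\right) 0 = 0$)
$I = 0$
$\left(S{\left(-65,-10 \right)} + I\right) + F{\left(-5 \right)} = \left(-113 + 0\right) - 90 = -113 - 90 = -203$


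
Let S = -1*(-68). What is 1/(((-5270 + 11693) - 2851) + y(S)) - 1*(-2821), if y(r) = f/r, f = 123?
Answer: 685556667/243019 ≈ 2821.0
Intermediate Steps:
S = 68
y(r) = 123/r
1/(((-5270 + 11693) - 2851) + y(S)) - 1*(-2821) = 1/(((-5270 + 11693) - 2851) + 123/68) - 1*(-2821) = 1/((6423 - 2851) + 123*(1/68)) + 2821 = 1/(3572 + 123/68) + 2821 = 1/(243019/68) + 2821 = 68/243019 + 2821 = 685556667/243019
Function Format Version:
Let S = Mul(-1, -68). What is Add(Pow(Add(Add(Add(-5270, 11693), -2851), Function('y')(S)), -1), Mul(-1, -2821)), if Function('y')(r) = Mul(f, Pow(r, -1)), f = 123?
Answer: Rational(685556667, 243019) ≈ 2821.0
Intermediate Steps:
S = 68
Function('y')(r) = Mul(123, Pow(r, -1))
Add(Pow(Add(Add(Add(-5270, 11693), -2851), Function('y')(S)), -1), Mul(-1, -2821)) = Add(Pow(Add(Add(Add(-5270, 11693), -2851), Mul(123, Pow(68, -1))), -1), Mul(-1, -2821)) = Add(Pow(Add(Add(6423, -2851), Mul(123, Rational(1, 68))), -1), 2821) = Add(Pow(Add(3572, Rational(123, 68)), -1), 2821) = Add(Pow(Rational(243019, 68), -1), 2821) = Add(Rational(68, 243019), 2821) = Rational(685556667, 243019)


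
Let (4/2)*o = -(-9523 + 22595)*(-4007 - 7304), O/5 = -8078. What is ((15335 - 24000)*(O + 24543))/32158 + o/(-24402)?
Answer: 69524531753/56051394 ≈ 1240.4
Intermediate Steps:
O = -40390 (O = 5*(-8078) = -40390)
o = 73928696 (o = (-(-9523 + 22595)*(-4007 - 7304))/2 = (-13072*(-11311))/2 = (-1*(-147857392))/2 = (1/2)*147857392 = 73928696)
((15335 - 24000)*(O + 24543))/32158 + o/(-24402) = ((15335 - 24000)*(-40390 + 24543))/32158 + 73928696/(-24402) = -8665*(-15847)*(1/32158) + 73928696*(-1/24402) = 137314255*(1/32158) - 36964348/12201 = 137314255/32158 - 36964348/12201 = 69524531753/56051394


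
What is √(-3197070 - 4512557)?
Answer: I*√7709627 ≈ 2776.6*I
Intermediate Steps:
√(-3197070 - 4512557) = √(-7709627) = I*√7709627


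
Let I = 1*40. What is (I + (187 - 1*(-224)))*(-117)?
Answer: -52767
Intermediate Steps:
I = 40
(I + (187 - 1*(-224)))*(-117) = (40 + (187 - 1*(-224)))*(-117) = (40 + (187 + 224))*(-117) = (40 + 411)*(-117) = 451*(-117) = -52767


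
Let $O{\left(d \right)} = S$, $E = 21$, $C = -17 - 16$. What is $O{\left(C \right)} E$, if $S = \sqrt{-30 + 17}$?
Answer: $21 i \sqrt{13} \approx 75.717 i$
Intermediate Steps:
$C = -33$
$S = i \sqrt{13}$ ($S = \sqrt{-13} = i \sqrt{13} \approx 3.6056 i$)
$O{\left(d \right)} = i \sqrt{13}$
$O{\left(C \right)} E = i \sqrt{13} \cdot 21 = 21 i \sqrt{13}$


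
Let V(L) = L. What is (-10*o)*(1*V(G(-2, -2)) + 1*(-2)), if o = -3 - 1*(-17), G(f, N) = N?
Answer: 560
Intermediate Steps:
o = 14 (o = -3 + 17 = 14)
(-10*o)*(1*V(G(-2, -2)) + 1*(-2)) = (-10*14)*(1*(-2) + 1*(-2)) = -140*(-2 - 2) = -140*(-4) = 560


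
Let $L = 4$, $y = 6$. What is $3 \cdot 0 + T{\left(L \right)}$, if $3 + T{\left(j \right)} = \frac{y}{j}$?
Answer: $- \frac{3}{2} \approx -1.5$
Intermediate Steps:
$T{\left(j \right)} = -3 + \frac{6}{j}$
$3 \cdot 0 + T{\left(L \right)} = 3 \cdot 0 - \left(3 - \frac{6}{4}\right) = 0 + \left(-3 + 6 \cdot \frac{1}{4}\right) = 0 + \left(-3 + \frac{3}{2}\right) = 0 - \frac{3}{2} = - \frac{3}{2}$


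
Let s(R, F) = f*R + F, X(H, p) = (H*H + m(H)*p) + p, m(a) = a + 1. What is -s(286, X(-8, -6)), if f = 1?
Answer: -386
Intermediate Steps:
m(a) = 1 + a
X(H, p) = p + H**2 + p*(1 + H) (X(H, p) = (H*H + (1 + H)*p) + p = (H**2 + p*(1 + H)) + p = p + H**2 + p*(1 + H))
s(R, F) = F + R (s(R, F) = 1*R + F = R + F = F + R)
-s(286, X(-8, -6)) = -((-6 + (-8)**2 - 6*(1 - 8)) + 286) = -((-6 + 64 - 6*(-7)) + 286) = -((-6 + 64 + 42) + 286) = -(100 + 286) = -1*386 = -386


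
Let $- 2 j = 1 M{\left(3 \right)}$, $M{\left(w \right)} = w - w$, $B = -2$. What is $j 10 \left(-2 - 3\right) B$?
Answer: $0$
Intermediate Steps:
$M{\left(w \right)} = 0$
$j = 0$ ($j = - \frac{1 \cdot 0}{2} = \left(- \frac{1}{2}\right) 0 = 0$)
$j 10 \left(-2 - 3\right) B = 0 \cdot 10 \left(-2 - 3\right) \left(-2\right) = 0 \left(-2 - 3\right) \left(-2\right) = 0 \left(\left(-5\right) \left(-2\right)\right) = 0 \cdot 10 = 0$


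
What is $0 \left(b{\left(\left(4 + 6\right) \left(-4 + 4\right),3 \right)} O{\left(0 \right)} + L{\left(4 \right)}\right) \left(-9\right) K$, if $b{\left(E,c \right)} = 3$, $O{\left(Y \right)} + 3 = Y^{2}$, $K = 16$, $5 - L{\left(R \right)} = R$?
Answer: $0$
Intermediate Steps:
$L{\left(R \right)} = 5 - R$
$O{\left(Y \right)} = -3 + Y^{2}$
$0 \left(b{\left(\left(4 + 6\right) \left(-4 + 4\right),3 \right)} O{\left(0 \right)} + L{\left(4 \right)}\right) \left(-9\right) K = 0 \left(3 \left(-3 + 0^{2}\right) + \left(5 - 4\right)\right) \left(-9\right) 16 = 0 \left(3 \left(-3 + 0\right) + \left(5 - 4\right)\right) \left(-9\right) 16 = 0 \left(3 \left(-3\right) + 1\right) \left(-9\right) 16 = 0 \left(-9 + 1\right) \left(-9\right) 16 = 0 \left(-8\right) \left(-9\right) 16 = 0 \left(-9\right) 16 = 0 \cdot 16 = 0$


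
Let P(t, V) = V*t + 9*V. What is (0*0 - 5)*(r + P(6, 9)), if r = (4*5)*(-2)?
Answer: -475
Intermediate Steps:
r = -40 (r = 20*(-2) = -40)
P(t, V) = 9*V + V*t
(0*0 - 5)*(r + P(6, 9)) = (0*0 - 5)*(-40 + 9*(9 + 6)) = (0 - 5)*(-40 + 9*15) = -5*(-40 + 135) = -5*95 = -475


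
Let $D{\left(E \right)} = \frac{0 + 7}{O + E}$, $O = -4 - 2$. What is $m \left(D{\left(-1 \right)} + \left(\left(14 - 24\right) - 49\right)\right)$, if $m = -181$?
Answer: $10860$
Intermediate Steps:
$O = -6$
$D{\left(E \right)} = \frac{7}{-6 + E}$ ($D{\left(E \right)} = \frac{0 + 7}{-6 + E} = \frac{7}{-6 + E}$)
$m \left(D{\left(-1 \right)} + \left(\left(14 - 24\right) - 49\right)\right) = - 181 \left(\frac{7}{-6 - 1} + \left(\left(14 - 24\right) - 49\right)\right) = - 181 \left(\frac{7}{-7} - 59\right) = - 181 \left(7 \left(- \frac{1}{7}\right) - 59\right) = - 181 \left(-1 - 59\right) = \left(-181\right) \left(-60\right) = 10860$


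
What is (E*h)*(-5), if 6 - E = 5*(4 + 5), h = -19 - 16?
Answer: -6825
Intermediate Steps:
h = -35
E = -39 (E = 6 - 5*(4 + 5) = 6 - 5*9 = 6 - 1*45 = 6 - 45 = -39)
(E*h)*(-5) = -39*(-35)*(-5) = 1365*(-5) = -6825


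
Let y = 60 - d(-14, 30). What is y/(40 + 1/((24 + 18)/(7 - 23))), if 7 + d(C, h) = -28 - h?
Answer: 2625/832 ≈ 3.1550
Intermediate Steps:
d(C, h) = -35 - h (d(C, h) = -7 + (-28 - h) = -35 - h)
y = 125 (y = 60 - (-35 - 1*30) = 60 - (-35 - 30) = 60 - 1*(-65) = 60 + 65 = 125)
y/(40 + 1/((24 + 18)/(7 - 23))) = 125/(40 + 1/((24 + 18)/(7 - 23))) = 125/(40 + 1/(42/(-16))) = 125/(40 + 1/(42*(-1/16))) = 125/(40 + 1/(-21/8)) = 125/(40 - 8/21) = 125/(832/21) = 125*(21/832) = 2625/832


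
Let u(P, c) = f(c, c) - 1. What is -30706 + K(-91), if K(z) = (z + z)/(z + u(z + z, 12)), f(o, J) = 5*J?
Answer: -491205/16 ≈ -30700.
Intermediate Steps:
u(P, c) = -1 + 5*c (u(P, c) = 5*c - 1 = -1 + 5*c)
K(z) = 2*z/(59 + z) (K(z) = (z + z)/(z + (-1 + 5*12)) = (2*z)/(z + (-1 + 60)) = (2*z)/(z + 59) = (2*z)/(59 + z) = 2*z/(59 + z))
-30706 + K(-91) = -30706 + 2*(-91)/(59 - 91) = -30706 + 2*(-91)/(-32) = -30706 + 2*(-91)*(-1/32) = -30706 + 91/16 = -491205/16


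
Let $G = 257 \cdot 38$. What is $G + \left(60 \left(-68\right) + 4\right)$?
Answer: $5690$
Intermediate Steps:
$G = 9766$
$G + \left(60 \left(-68\right) + 4\right) = 9766 + \left(60 \left(-68\right) + 4\right) = 9766 + \left(-4080 + 4\right) = 9766 - 4076 = 5690$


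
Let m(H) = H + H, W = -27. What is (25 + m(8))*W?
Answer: -1107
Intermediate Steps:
m(H) = 2*H
(25 + m(8))*W = (25 + 2*8)*(-27) = (25 + 16)*(-27) = 41*(-27) = -1107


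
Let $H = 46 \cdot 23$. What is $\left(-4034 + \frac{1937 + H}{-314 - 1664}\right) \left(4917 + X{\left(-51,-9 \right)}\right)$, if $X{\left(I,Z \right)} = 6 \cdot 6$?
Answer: $- \frac{39536069391}{1978} \approx -1.9988 \cdot 10^{7}$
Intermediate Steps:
$X{\left(I,Z \right)} = 36$
$H = 1058$
$\left(-4034 + \frac{1937 + H}{-314 - 1664}\right) \left(4917 + X{\left(-51,-9 \right)}\right) = \left(-4034 + \frac{1937 + 1058}{-314 - 1664}\right) \left(4917 + 36\right) = \left(-4034 + \frac{2995}{-1978}\right) 4953 = \left(-4034 + 2995 \left(- \frac{1}{1978}\right)\right) 4953 = \left(-4034 - \frac{2995}{1978}\right) 4953 = \left(- \frac{7982247}{1978}\right) 4953 = - \frac{39536069391}{1978}$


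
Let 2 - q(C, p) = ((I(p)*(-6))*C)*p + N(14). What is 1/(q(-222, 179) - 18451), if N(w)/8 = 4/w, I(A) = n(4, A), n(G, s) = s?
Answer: -7/298879443 ≈ -2.3421e-8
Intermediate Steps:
I(A) = A
N(w) = 32/w (N(w) = 8*(4/w) = 32/w)
q(C, p) = -2/7 + 6*C*p² (q(C, p) = 2 - (((p*(-6))*C)*p + 32/14) = 2 - (((-6*p)*C)*p + 32*(1/14)) = 2 - ((-6*C*p)*p + 16/7) = 2 - (-6*C*p² + 16/7) = 2 - (16/7 - 6*C*p²) = 2 + (-16/7 + 6*C*p²) = -2/7 + 6*C*p²)
1/(q(-222, 179) - 18451) = 1/((-2/7 + 6*(-222)*179²) - 18451) = 1/((-2/7 + 6*(-222)*32041) - 18451) = 1/((-2/7 - 42678612) - 18451) = 1/(-298750286/7 - 18451) = 1/(-298879443/7) = -7/298879443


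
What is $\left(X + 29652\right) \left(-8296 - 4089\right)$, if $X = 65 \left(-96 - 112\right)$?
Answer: $-199794820$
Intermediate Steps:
$X = -13520$ ($X = 65 \left(-208\right) = -13520$)
$\left(X + 29652\right) \left(-8296 - 4089\right) = \left(-13520 + 29652\right) \left(-8296 - 4089\right) = 16132 \left(-12385\right) = -199794820$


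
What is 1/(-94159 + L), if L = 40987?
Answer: -1/53172 ≈ -1.8807e-5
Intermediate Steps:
1/(-94159 + L) = 1/(-94159 + 40987) = 1/(-53172) = -1/53172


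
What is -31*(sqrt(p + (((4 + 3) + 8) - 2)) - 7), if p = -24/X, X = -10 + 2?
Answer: 93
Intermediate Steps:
X = -8
p = 3 (p = -24/(-8) = -24*(-1/8) = 3)
-31*(sqrt(p + (((4 + 3) + 8) - 2)) - 7) = -31*(sqrt(3 + (((4 + 3) + 8) - 2)) - 7) = -31*(sqrt(3 + ((7 + 8) - 2)) - 7) = -31*(sqrt(3 + (15 - 2)) - 7) = -31*(sqrt(3 + 13) - 7) = -31*(sqrt(16) - 7) = -31*(4 - 7) = -31*(-3) = 93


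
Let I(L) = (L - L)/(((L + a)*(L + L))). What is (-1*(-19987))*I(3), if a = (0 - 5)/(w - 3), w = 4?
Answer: 0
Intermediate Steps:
a = -5 (a = (0 - 5)/(4 - 3) = -5/1 = -5*1 = -5)
I(L) = 0 (I(L) = (L - L)/(((L - 5)*(L + L))) = 0/(((-5 + L)*(2*L))) = 0/((2*L*(-5 + L))) = 0*(1/(2*L*(-5 + L))) = 0)
(-1*(-19987))*I(3) = -1*(-19987)*0 = 19987*0 = 0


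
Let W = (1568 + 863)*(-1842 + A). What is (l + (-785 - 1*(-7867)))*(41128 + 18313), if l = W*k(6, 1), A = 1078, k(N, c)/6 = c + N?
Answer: -4636329405086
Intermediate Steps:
k(N, c) = 6*N + 6*c (k(N, c) = 6*(c + N) = 6*(N + c) = 6*N + 6*c)
W = -1857284 (W = (1568 + 863)*(-1842 + 1078) = 2431*(-764) = -1857284)
l = -78005928 (l = -1857284*(6*6 + 6*1) = -1857284*(36 + 6) = -1857284*42 = -78005928)
(l + (-785 - 1*(-7867)))*(41128 + 18313) = (-78005928 + (-785 - 1*(-7867)))*(41128 + 18313) = (-78005928 + (-785 + 7867))*59441 = (-78005928 + 7082)*59441 = -77998846*59441 = -4636329405086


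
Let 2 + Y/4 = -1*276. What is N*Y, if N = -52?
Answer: 57824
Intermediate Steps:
Y = -1112 (Y = -8 + 4*(-1*276) = -8 + 4*(-276) = -8 - 1104 = -1112)
N*Y = -52*(-1112) = 57824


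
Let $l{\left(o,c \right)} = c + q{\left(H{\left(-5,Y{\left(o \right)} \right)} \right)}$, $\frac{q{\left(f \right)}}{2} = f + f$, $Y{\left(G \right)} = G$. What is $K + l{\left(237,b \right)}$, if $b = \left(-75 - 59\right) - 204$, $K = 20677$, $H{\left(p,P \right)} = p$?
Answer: $20319$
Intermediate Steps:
$q{\left(f \right)} = 4 f$ ($q{\left(f \right)} = 2 \left(f + f\right) = 2 \cdot 2 f = 4 f$)
$b = -338$ ($b = -134 - 204 = -338$)
$l{\left(o,c \right)} = -20 + c$ ($l{\left(o,c \right)} = c + 4 \left(-5\right) = c - 20 = -20 + c$)
$K + l{\left(237,b \right)} = 20677 - 358 = 20319$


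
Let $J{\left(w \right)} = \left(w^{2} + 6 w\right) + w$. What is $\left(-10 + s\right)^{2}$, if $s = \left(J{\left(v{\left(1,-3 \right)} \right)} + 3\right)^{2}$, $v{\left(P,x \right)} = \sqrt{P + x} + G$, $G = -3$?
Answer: $10913 - 4796 i \sqrt{2} \approx 10913.0 - 6782.6 i$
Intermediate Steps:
$v{\left(P,x \right)} = -3 + \sqrt{P + x}$ ($v{\left(P,x \right)} = \sqrt{P + x} - 3 = -3 + \sqrt{P + x}$)
$J{\left(w \right)} = w^{2} + 7 w$
$s = \left(3 + \left(-3 + i \sqrt{2}\right) \left(4 + i \sqrt{2}\right)\right)^{2}$ ($s = \left(\left(-3 + \sqrt{1 - 3}\right) \left(7 - \left(3 - \sqrt{1 - 3}\right)\right) + 3\right)^{2} = \left(\left(-3 + \sqrt{-2}\right) \left(7 - \left(3 - \sqrt{-2}\right)\right) + 3\right)^{2} = \left(\left(-3 + i \sqrt{2}\right) \left(7 - \left(3 - i \sqrt{2}\right)\right) + 3\right)^{2} = \left(\left(-3 + i \sqrt{2}\right) \left(4 + i \sqrt{2}\right) + 3\right)^{2} = \left(3 + \left(-3 + i \sqrt{2}\right) \left(4 + i \sqrt{2}\right)\right)^{2} \approx 119.0 - 31.113 i$)
$\left(-10 + s\right)^{2} = \left(-10 + \left(119 - 22 i \sqrt{2}\right)\right)^{2} = \left(109 - 22 i \sqrt{2}\right)^{2}$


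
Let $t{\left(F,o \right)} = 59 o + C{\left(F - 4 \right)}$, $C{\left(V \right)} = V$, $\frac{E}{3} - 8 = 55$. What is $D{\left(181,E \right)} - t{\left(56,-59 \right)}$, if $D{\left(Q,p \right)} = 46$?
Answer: $3475$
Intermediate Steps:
$E = 189$ ($E = 24 + 3 \cdot 55 = 24 + 165 = 189$)
$t{\left(F,o \right)} = -4 + F + 59 o$ ($t{\left(F,o \right)} = 59 o + \left(F - 4\right) = 59 o + \left(-4 + F\right) = -4 + F + 59 o$)
$D{\left(181,E \right)} - t{\left(56,-59 \right)} = 46 - \left(-4 + 56 + 59 \left(-59\right)\right) = 46 - \left(-4 + 56 - 3481\right) = 46 - -3429 = 46 + 3429 = 3475$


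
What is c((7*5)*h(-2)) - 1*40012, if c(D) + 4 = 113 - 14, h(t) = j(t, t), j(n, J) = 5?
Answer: -39917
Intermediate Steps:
h(t) = 5
c(D) = 95 (c(D) = -4 + (113 - 14) = -4 + 99 = 95)
c((7*5)*h(-2)) - 1*40012 = 95 - 1*40012 = 95 - 40012 = -39917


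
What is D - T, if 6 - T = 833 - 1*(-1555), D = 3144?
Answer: 5526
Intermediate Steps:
T = -2382 (T = 6 - (833 - 1*(-1555)) = 6 - (833 + 1555) = 6 - 1*2388 = 6 - 2388 = -2382)
D - T = 3144 - 1*(-2382) = 3144 + 2382 = 5526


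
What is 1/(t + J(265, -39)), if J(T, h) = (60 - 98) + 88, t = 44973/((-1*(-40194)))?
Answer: 4466/228297 ≈ 0.019562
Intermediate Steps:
t = 4997/4466 (t = 44973/40194 = 44973*(1/40194) = 4997/4466 ≈ 1.1189)
J(T, h) = 50 (J(T, h) = -38 + 88 = 50)
1/(t + J(265, -39)) = 1/(4997/4466 + 50) = 1/(228297/4466) = 4466/228297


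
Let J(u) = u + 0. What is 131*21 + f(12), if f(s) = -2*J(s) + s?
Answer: 2739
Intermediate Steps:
J(u) = u
f(s) = -s (f(s) = -2*s + s = -s)
131*21 + f(12) = 131*21 - 1*12 = 2751 - 12 = 2739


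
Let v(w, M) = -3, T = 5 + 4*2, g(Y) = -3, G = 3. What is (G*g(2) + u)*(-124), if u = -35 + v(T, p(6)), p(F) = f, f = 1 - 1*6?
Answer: 5828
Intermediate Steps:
f = -5 (f = 1 - 6 = -5)
p(F) = -5
T = 13 (T = 5 + 8 = 13)
u = -38 (u = -35 - 3 = -38)
(G*g(2) + u)*(-124) = (3*(-3) - 38)*(-124) = (-9 - 38)*(-124) = -47*(-124) = 5828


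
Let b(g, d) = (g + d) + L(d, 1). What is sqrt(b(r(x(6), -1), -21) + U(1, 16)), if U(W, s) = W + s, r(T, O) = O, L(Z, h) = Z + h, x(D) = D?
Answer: 5*I ≈ 5.0*I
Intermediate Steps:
b(g, d) = 1 + g + 2*d (b(g, d) = (g + d) + (d + 1) = (d + g) + (1 + d) = 1 + g + 2*d)
sqrt(b(r(x(6), -1), -21) + U(1, 16)) = sqrt((1 - 1 + 2*(-21)) + (1 + 16)) = sqrt((1 - 1 - 42) + 17) = sqrt(-42 + 17) = sqrt(-25) = 5*I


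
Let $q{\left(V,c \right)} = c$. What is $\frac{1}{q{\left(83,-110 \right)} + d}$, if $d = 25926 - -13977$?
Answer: $\frac{1}{39793} \approx 2.513 \cdot 10^{-5}$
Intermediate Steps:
$d = 39903$ ($d = 25926 + 13977 = 39903$)
$\frac{1}{q{\left(83,-110 \right)} + d} = \frac{1}{-110 + 39903} = \frac{1}{39793}$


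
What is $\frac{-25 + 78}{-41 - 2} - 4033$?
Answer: $- \frac{173472}{43} \approx -4034.2$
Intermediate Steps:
$\frac{-25 + 78}{-41 - 2} - 4033 = \frac{53}{-43} - 4033 = 53 \left(- \frac{1}{43}\right) - 4033 = - \frac{53}{43} - 4033 = - \frac{173472}{43}$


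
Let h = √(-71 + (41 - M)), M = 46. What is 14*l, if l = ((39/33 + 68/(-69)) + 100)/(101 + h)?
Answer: 107533286/7800243 - 2129372*I*√19/7800243 ≈ 13.786 - 1.1899*I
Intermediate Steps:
h = 2*I*√19 (h = √(-71 + (41 - 1*46)) = √(-71 + (41 - 46)) = √(-71 - 5) = √(-76) = 2*I*√19 ≈ 8.7178*I)
l = 76049/(759*(101 + 2*I*√19)) (l = ((39/33 + 68/(-69)) + 100)/(101 + 2*I*√19) = ((39*(1/33) + 68*(-1/69)) + 100)/(101 + 2*I*√19) = ((13/11 - 68/69) + 100)/(101 + 2*I*√19) = (149/759 + 100)/(101 + 2*I*√19) = 76049/(759*(101 + 2*I*√19)) ≈ 0.98471 - 0.084995*I)
14*l = 14*(7680949/7800243 - 152098*I*√19/7800243) = 107533286/7800243 - 2129372*I*√19/7800243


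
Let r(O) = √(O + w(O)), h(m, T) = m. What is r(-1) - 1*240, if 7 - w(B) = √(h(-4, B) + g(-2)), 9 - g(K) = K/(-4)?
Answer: -240 + √(24 - 6*√2)/2 ≈ -238.03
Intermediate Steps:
g(K) = 9 + K/4 (g(K) = 9 - K/(-4) = 9 - K*(-1)/4 = 9 - (-1)*K/4 = 9 + K/4)
w(B) = 7 - 3*√2/2 (w(B) = 7 - √(-4 + (9 + (¼)*(-2))) = 7 - √(-4 + (9 - ½)) = 7 - √(-4 + 17/2) = 7 - √(9/2) = 7 - 3*√2/2)
r(O) = √(7 + O - 3*√2/2) (r(O) = √(O + (7 - 3*√2/2)) = √(7 + O - 3*√2/2))
r(-1) - 1*240 = √(28 - 6*√2 + 4*(-1))/2 - 1*240 = √(28 - 6*√2 - 4)/2 - 240 = √(24 - 6*√2)/2 - 240 = -240 + √(24 - 6*√2)/2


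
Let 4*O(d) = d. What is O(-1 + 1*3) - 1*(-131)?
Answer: 263/2 ≈ 131.50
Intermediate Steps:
O(d) = d/4
O(-1 + 1*3) - 1*(-131) = (-1 + 1*3)/4 - 1*(-131) = (-1 + 3)/4 + 131 = (1/4)*2 + 131 = 1/2 + 131 = 263/2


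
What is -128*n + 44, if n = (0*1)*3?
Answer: 44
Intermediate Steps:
n = 0 (n = 0*3 = 0)
-128*n + 44 = -128*0 + 44 = 0 + 44 = 44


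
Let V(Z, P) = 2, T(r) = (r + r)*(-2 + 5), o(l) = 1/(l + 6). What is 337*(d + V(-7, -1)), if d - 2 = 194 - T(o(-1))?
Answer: 331608/5 ≈ 66322.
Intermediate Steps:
o(l) = 1/(6 + l)
T(r) = 6*r (T(r) = (2*r)*3 = 6*r)
d = 974/5 (d = 2 + (194 - 6/(6 - 1)) = 2 + (194 - 6/5) = 2 + 964/5 = 974/5 ≈ 194.80)
337*(d + V(-7, -1)) = 337*(974/5 + 2) = 337*(984/5) = 331608/5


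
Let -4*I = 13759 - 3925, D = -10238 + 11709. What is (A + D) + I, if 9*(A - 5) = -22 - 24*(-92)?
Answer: -13313/18 ≈ -739.61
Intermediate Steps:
D = 1471
I = -4917/2 (I = -(13759 - 3925)/4 = -¼*9834 = -4917/2 ≈ -2458.5)
A = 2231/9 (A = 5 + (-22 - 24*(-92))/9 = 5 + (-22 + 2208)/9 = 5 + (⅑)*2186 = 5 + 2186/9 = 2231/9 ≈ 247.89)
(A + D) + I = (2231/9 + 1471) - 4917/2 = 15470/9 - 4917/2 = -13313/18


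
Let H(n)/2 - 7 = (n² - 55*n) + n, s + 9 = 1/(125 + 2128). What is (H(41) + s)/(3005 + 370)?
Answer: -2390432/7603875 ≈ -0.31437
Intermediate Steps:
s = -20276/2253 (s = -9 + 1/(125 + 2128) = -9 + 1/2253 = -20276/2253 ≈ -8.9996)
H(n) = 14 - 108*n + 2*n² (H(n) = 14 + 2*((n² - 55*n) + n) = 14 + 2*(n² - 54*n) = 14 + (-108*n + 2*n²) = 14 - 108*n + 2*n²)
(H(41) + s)/(3005 + 370) = ((14 - 108*41 + 2*41²) - 20276/2253)/(3005 + 370) = ((14 - 4428 + 2*1681) - 20276/2253)/3375 = ((14 - 4428 + 3362) - 20276/2253)*(1/3375) = (-1052 - 20276/2253)*(1/3375) = -2390432/2253*1/3375 = -2390432/7603875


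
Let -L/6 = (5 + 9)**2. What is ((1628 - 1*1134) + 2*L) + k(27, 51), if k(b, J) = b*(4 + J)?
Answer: -373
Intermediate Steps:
L = -1176 (L = -6*(5 + 9)**2 = -6*14**2 = -6*196 = -1176)
((1628 - 1*1134) + 2*L) + k(27, 51) = ((1628 - 1*1134) + 2*(-1176)) + 27*(4 + 51) = ((1628 - 1134) - 2352) + 27*55 = (494 - 2352) + 1485 = -1858 + 1485 = -373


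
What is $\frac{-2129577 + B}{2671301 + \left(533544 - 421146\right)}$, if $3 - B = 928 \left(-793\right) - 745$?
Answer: $- \frac{1392925}{2783699} \approx -0.50039$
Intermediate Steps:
$B = 736652$ ($B = 3 - \left(928 \left(-793\right) - 745\right) = 3 - \left(-735904 - 745\right) = 3 - -736649 = 3 + 736649 = 736652$)
$\frac{-2129577 + B}{2671301 + \left(533544 - 421146\right)} = \frac{-2129577 + 736652}{2671301 + \left(533544 - 421146\right)} = - \frac{1392925}{2671301 + 112398} = - \frac{1392925}{2783699}$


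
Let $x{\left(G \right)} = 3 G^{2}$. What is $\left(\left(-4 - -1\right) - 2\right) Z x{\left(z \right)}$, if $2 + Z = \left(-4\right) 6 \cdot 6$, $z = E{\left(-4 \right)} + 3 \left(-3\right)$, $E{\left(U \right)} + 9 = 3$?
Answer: $492750$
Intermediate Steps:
$E{\left(U \right)} = -6$ ($E{\left(U \right)} = -9 + 3 = -6$)
$z = -15$ ($z = -6 + 3 \left(-3\right) = -6 - 9 = -15$)
$Z = -146$ ($Z = -2 + \left(-4\right) 6 \cdot 6 = -2 - 144 = -146$)
$\left(\left(-4 - -1\right) - 2\right) Z x{\left(z \right)} = \left(\left(-4 - -1\right) - 2\right) \left(-146\right) 3 \left(-15\right)^{2} = \left(\left(-4 + 1\right) - 2\right) \left(-146\right) 3 \cdot 225 = \left(-3 - 2\right) \left(-146\right) 675 = \left(-5\right) \left(-146\right) 675 = 730 \cdot 675 = 492750$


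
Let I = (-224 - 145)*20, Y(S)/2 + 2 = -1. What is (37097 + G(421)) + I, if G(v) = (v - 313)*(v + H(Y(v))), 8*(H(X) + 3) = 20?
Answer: 75131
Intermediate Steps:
Y(S) = -6 (Y(S) = -4 + 2*(-1) = -4 - 2 = -6)
H(X) = -½ (H(X) = -3 + (⅛)*20 = -3 + 5/2 = -½)
I = -7380 (I = -369*20 = -7380)
G(v) = (-313 + v)*(-½ + v) (G(v) = (v - 313)*(v - ½) = (-313 + v)*(-½ + v))
(37097 + G(421)) + I = (37097 + (313/2 + 421² - 627/2*421)) - 7380 = (37097 + (313/2 + 177241 - 263967/2)) - 7380 = (37097 + 45414) - 7380 = 82511 - 7380 = 75131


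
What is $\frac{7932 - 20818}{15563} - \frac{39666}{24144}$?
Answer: $- \frac{154740257}{62625512} \approx -2.4709$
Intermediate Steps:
$\frac{7932 - 20818}{15563} - \frac{39666}{24144} = \left(7932 - 20818\right) \frac{1}{15563} - \frac{6611}{4024} = \left(-12886\right) \frac{1}{15563} - \frac{6611}{4024} = - \frac{12886}{15563} - \frac{6611}{4024} = - \frac{154740257}{62625512}$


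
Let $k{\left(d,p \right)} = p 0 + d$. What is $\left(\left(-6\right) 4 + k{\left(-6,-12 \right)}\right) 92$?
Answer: $-2760$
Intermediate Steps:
$k{\left(d,p \right)} = d$ ($k{\left(d,p \right)} = 0 + d = d$)
$\left(\left(-6\right) 4 + k{\left(-6,-12 \right)}\right) 92 = \left(\left(-6\right) 4 - 6\right) 92 = \left(-24 - 6\right) 92 = \left(-30\right) 92 = -2760$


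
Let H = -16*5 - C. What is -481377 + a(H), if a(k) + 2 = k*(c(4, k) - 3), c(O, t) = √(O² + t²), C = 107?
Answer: -480818 - 187*√34985 ≈ -5.1580e+5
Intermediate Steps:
H = -187 (H = -16*5 - 1*107 = -80 - 107 = -187)
a(k) = -2 + k*(-3 + √(16 + k²)) (a(k) = -2 + k*(√(4² + k²) - 3) = -2 + k*(√(16 + k²) - 3) = -2 + k*(-3 + √(16 + k²)))
-481377 + a(H) = -481377 + (-2 - 3*(-187) - 187*√(16 + (-187)²)) = -481377 + (-2 + 561 - 187*√(16 + 34969)) = -481377 + (-2 + 561 - 187*√34985) = -481377 + (559 - 187*√34985) = -480818 - 187*√34985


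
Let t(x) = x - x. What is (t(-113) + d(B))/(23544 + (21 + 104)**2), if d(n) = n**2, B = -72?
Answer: 5184/39169 ≈ 0.13235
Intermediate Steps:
t(x) = 0
(t(-113) + d(B))/(23544 + (21 + 104)**2) = (0 + (-72)**2)/(23544 + (21 + 104)**2) = (0 + 5184)/(23544 + 125**2) = 5184/(23544 + 15625) = 5184/39169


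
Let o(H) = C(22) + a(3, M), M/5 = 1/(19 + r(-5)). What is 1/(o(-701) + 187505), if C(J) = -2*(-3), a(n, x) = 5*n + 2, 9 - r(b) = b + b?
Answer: 1/187528 ≈ 5.3325e-6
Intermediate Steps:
r(b) = 9 - 2*b (r(b) = 9 - (b + b) = 9 - 2*b)
M = 5/38 (M = 5/(19 + (9 - 2*(-5))) = 5/(19 + (9 + 10)) = 5/(19 + 19) = 5/38 ≈ 0.13158)
a(n, x) = 2 + 5*n
C(J) = 6
o(H) = 23 (o(H) = 6 + (2 + 5*3) = 6 + (2 + 15) = 6 + 17 = 23)
1/(o(-701) + 187505) = 1/(23 + 187505) = 1/187528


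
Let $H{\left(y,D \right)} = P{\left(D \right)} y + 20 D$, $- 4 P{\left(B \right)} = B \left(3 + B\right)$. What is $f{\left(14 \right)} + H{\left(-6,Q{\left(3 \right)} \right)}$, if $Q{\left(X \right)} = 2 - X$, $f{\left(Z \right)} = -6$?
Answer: $-29$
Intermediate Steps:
$P{\left(B \right)} = - \frac{B \left(3 + B\right)}{4}$
$H{\left(y,D \right)} = 20 D - \frac{D y \left(3 + D\right)}{4}$ ($H{\left(y,D \right)} = - \frac{D \left(3 + D\right)}{4} y + 20 D = - \frac{D y \left(3 + D\right)}{4} + 20 D = 20 D - \frac{D y \left(3 + D\right)}{4}$)
$f{\left(14 \right)} + H{\left(-6,Q{\left(3 \right)} \right)} = -6 + \frac{\left(2 - 3\right) \left(80 - - 6 \left(3 + \left(2 - 3\right)\right)\right)}{4} = -6 + \frac{1}{4} \left(-1\right) \left(80 - - 6 \left(3 - 1\right)\right) = -6 + \frac{1}{4} \left(-1\right) \left(80 - \left(-6\right) 2\right) = -6 + \frac{1}{4} \left(-1\right) \left(80 + 12\right) = -6 + \frac{1}{4} \left(-1\right) 92 = -6 - 23 = -29$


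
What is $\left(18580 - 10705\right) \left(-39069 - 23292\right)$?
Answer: $-491092875$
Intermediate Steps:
$\left(18580 - 10705\right) \left(-39069 - 23292\right) = 7875 \left(-62361\right) = -491092875$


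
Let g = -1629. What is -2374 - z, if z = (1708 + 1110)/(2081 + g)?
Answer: -537933/226 ≈ -2380.2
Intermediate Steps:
z = 1409/226 (z = (1708 + 1110)/(2081 - 1629) = 2818/452 = 2818*(1/452) = 1409/226 ≈ 6.2345)
-2374 - z = -2374 - 1*1409/226 = -2374 - 1409/226 = -537933/226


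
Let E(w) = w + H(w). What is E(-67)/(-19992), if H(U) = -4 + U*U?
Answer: -2209/9996 ≈ -0.22099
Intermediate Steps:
H(U) = -4 + U**2
E(w) = -4 + w + w**2 (E(w) = w + (-4 + w**2) = -4 + w + w**2)
E(-67)/(-19992) = (-4 - 67 + (-67)**2)/(-19992) = (-4 - 67 + 4489)*(-1/19992) = 4418*(-1/19992) = -2209/9996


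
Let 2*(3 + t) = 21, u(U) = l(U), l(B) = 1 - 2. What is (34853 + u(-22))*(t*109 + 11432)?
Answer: 426919574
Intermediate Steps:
l(B) = -1
u(U) = -1
t = 15/2 (t = -3 + (½)*21 = -3 + 21/2 = 15/2 ≈ 7.5000)
(34853 + u(-22))*(t*109 + 11432) = (34853 - 1)*((15/2)*109 + 11432) = 34852*(1635/2 + 11432) = 34852*(24499/2) = 426919574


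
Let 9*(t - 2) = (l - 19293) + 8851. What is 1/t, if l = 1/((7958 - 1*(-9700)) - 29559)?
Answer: -107109/124056025 ≈ -0.00086339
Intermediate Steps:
l = -1/11901 (l = 1/((7958 + 9700) - 29559) = 1/(17658 - 29559) = 1/(-11901) = -1/11901 ≈ -8.4027e-5)
t = -124056025/107109 (t = 2 + ((-1/11901 - 19293) + 8851)/9 = 2 + (-229605994/11901 + 8851)/9 = 2 + (⅑)*(-124270243/11901) = 2 - 124270243/107109 = -124056025/107109 ≈ -1158.2)
1/t = 1/(-124056025/107109) = -107109/124056025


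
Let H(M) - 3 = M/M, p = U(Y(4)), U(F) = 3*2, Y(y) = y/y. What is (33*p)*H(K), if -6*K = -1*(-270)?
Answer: 792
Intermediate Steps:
Y(y) = 1
K = -45 (K = -(-1)*(-270)/6 = -⅙*270 = -45)
U(F) = 6
p = 6
H(M) = 4 (H(M) = 3 + M/M = 3 + 1 = 4)
(33*p)*H(K) = (33*6)*4 = 198*4 = 792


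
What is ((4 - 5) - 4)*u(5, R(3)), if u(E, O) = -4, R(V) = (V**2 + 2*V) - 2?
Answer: 20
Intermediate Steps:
R(V) = -2 + V**2 + 2*V
((4 - 5) - 4)*u(5, R(3)) = ((4 - 5) - 4)*(-4) = (-1 - 4)*(-4) = -5*(-4) = 20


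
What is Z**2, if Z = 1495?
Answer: 2235025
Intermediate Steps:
Z**2 = 1495**2 = 2235025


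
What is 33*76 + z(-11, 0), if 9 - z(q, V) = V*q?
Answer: 2517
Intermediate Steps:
z(q, V) = 9 - V*q
33*76 + z(-11, 0) = 33*76 + (9 - 1*0*(-11)) = 2508 + (9 + 0) = 2508 + 9 = 2517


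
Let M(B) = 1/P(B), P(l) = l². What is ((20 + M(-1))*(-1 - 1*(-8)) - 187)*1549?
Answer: -61960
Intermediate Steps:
M(B) = B⁻² (M(B) = 1/(B²) = B⁻²)
((20 + M(-1))*(-1 - 1*(-8)) - 187)*1549 = ((20 + (-1)⁻²)*(-1 - 1*(-8)) - 187)*1549 = ((20 + 1)*(-1 + 8) - 187)*1549 = (21*7 - 187)*1549 = (147 - 187)*1549 = -40*1549 = -61960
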